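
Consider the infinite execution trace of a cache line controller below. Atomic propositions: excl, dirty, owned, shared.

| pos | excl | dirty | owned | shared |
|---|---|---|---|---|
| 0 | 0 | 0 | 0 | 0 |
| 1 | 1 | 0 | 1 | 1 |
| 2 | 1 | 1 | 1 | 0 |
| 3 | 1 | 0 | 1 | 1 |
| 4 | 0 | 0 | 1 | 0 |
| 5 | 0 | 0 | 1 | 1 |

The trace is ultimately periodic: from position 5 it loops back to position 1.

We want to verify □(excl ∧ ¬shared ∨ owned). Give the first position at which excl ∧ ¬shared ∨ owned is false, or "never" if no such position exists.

At position 0 the labels are {}, so excl ∧ ¬shared ∨ owned is false there. This is the first violation.

0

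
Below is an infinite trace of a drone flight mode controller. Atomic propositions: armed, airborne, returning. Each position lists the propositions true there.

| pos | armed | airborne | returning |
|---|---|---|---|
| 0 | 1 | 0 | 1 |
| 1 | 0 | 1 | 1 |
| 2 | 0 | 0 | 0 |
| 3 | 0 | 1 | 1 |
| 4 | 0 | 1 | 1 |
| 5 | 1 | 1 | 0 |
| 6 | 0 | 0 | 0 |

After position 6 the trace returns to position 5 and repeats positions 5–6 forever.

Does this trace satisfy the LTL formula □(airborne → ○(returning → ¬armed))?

Holds

airborne → ○(returning → ¬armed) holds at every position 0..6, and those are all positions ever visited, so □(airborne → ○(returning → ¬armed)) holds.
Positions where airborne holds: 1, 3, 4, 5.
Check ○(returning → ¬armed) at each: 1→ok, 3→ok, 4→ok, 5→ok.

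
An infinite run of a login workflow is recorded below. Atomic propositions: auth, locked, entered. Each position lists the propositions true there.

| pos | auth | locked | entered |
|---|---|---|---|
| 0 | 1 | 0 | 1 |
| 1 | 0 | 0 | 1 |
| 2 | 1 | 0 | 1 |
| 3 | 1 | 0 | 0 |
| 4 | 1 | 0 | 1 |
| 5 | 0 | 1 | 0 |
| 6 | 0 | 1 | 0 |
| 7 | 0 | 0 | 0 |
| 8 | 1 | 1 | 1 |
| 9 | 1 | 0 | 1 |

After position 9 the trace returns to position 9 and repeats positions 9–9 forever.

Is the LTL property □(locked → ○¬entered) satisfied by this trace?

locked → ○¬entered must hold at every position from 0 onward. It fails at position 8, so □(locked → ○¬entered) is false.
Positions where locked holds: 5, 6, 8.
Check ○¬entered at each: 5→ok, 6→ok, 8→fails.

No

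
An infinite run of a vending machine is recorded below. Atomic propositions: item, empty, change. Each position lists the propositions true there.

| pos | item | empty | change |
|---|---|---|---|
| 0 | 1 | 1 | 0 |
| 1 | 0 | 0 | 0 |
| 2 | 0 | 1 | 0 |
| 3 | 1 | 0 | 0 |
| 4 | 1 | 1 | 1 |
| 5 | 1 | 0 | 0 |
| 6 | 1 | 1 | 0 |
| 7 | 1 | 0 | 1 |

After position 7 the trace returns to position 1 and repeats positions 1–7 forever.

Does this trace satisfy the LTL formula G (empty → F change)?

empty → F change holds at every position 0..7, and those are all positions ever visited, so G (empty → F change) holds.
Positions where empty holds: 0, 2, 4, 6.
Check F change at each: 0→ok, 2→ok, 4→ok, 6→ok.

Holds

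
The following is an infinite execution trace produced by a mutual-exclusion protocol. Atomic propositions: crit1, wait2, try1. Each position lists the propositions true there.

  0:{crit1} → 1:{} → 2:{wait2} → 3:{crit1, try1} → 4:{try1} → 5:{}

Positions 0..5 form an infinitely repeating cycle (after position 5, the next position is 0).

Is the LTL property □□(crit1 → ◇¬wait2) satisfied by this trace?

□(crit1 → ◇¬wait2) holds at every position 0..5, and those are all positions ever visited, so □□(crit1 → ◇¬wait2) holds.

Holds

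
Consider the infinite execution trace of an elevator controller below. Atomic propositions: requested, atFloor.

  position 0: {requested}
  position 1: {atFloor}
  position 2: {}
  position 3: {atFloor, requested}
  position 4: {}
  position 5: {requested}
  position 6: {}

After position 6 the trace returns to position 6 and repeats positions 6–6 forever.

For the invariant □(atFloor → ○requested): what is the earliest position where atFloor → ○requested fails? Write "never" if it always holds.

Check atFloor → ○requested at each position in order: 0 ✓.
At position 1 the labels are {atFloor} and the next position 2 has {}, so atFloor → ○requested is false there. This is the first violation.

1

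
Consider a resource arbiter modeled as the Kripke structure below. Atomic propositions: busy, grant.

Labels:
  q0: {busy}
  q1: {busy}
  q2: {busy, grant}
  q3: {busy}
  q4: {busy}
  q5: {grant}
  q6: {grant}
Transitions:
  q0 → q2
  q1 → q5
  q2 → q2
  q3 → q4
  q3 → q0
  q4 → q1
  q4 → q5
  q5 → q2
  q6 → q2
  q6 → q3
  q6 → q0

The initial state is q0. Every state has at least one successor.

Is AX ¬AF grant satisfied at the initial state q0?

States satisfying ¬AF grant: ∅.
States satisfying AX ¬AF grant: ∅.
q0 ∉ Sat(AX ¬AF grant).

Violated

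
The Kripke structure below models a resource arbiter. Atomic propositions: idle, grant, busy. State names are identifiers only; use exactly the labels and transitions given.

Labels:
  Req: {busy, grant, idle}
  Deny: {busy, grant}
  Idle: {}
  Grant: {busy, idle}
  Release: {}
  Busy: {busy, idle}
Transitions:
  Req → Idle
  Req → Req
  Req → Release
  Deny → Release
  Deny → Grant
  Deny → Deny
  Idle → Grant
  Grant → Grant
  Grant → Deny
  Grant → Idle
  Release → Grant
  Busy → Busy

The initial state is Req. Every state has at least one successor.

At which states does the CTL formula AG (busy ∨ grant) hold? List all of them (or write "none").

{Busy}

States satisfying busy ∨ grant: {Req, Deny, Grant, Busy}.
States satisfying AG (busy ∨ grant): {Busy}.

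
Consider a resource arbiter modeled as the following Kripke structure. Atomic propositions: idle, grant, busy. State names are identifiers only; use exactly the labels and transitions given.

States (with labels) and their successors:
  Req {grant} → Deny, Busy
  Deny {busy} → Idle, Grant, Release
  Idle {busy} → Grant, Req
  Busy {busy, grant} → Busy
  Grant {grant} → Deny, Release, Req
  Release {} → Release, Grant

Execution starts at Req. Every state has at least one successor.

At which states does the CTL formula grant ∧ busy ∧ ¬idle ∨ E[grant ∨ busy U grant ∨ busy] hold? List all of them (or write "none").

{Req, Deny, Idle, Busy, Grant}

States satisfying ¬idle: {Req, Deny, Idle, Busy, Grant, Release}.
States satisfying busy ∧ ¬idle: {Deny, Idle, Busy}.
States satisfying grant ∧ busy ∧ ¬idle: {Busy}.
States satisfying grant ∨ busy: {Req, Deny, Idle, Busy, Grant}.
States satisfying E[grant ∨ busy U grant ∨ busy]: {Req, Deny, Idle, Busy, Grant}.
States satisfying grant ∧ busy ∧ ¬idle ∨ E[grant ∨ busy U grant ∨ busy]: {Req, Deny, Idle, Busy, Grant}.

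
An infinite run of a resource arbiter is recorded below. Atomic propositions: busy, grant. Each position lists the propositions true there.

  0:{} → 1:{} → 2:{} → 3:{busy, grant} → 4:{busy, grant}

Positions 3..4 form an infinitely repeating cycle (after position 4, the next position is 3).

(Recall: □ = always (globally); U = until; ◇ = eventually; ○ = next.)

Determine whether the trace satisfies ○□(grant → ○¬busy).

Does not hold

The position after 0 is 1; □(grant → ○¬busy) is false there.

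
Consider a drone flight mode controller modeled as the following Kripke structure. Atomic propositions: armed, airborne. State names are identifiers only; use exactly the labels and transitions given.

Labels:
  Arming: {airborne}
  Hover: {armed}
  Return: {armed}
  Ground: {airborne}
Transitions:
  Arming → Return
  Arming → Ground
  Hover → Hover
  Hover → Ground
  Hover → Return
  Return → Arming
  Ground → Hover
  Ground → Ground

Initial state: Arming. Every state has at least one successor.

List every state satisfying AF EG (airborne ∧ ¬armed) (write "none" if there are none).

States satisfying EG (airborne ∧ ¬armed): {Arming, Ground}.
States satisfying AF EG (airborne ∧ ¬armed): {Arming, Return, Ground}.

{Arming, Return, Ground}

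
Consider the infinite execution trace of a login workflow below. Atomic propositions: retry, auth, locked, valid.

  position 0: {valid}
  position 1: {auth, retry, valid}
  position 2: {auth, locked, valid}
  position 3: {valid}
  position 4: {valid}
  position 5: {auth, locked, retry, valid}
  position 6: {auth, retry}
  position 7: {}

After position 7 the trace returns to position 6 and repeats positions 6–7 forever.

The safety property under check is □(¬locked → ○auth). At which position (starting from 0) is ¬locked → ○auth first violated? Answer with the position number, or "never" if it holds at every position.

3

Check ¬locked → ○auth at each position in order: 0 ✓, 1 ✓, 2 ✓.
At position 3 the labels are {valid} and the next position 4 has {valid}, so ¬locked → ○auth is false there. This is the first violation.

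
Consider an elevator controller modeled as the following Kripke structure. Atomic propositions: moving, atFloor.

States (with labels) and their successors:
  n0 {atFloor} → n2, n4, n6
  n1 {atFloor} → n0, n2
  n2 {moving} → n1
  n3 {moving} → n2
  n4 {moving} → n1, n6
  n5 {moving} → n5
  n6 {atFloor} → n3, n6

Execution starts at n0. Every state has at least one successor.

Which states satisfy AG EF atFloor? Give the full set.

{n0, n1, n2, n3, n4, n6}

States satisfying EF atFloor: {n0, n1, n2, n3, n4, n6}.
States satisfying AG EF atFloor: {n0, n1, n2, n3, n4, n6}.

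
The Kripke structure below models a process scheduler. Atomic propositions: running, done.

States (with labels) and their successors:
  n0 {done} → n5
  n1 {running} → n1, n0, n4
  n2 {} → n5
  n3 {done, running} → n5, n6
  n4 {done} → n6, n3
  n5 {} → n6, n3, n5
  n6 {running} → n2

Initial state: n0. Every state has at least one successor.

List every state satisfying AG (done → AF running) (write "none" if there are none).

{n2, n3, n4, n5, n6}

States satisfying done → AF running: {n1, n2, n3, n4, n5, n6}.
States satisfying AG (done → AF running): {n2, n3, n4, n5, n6}.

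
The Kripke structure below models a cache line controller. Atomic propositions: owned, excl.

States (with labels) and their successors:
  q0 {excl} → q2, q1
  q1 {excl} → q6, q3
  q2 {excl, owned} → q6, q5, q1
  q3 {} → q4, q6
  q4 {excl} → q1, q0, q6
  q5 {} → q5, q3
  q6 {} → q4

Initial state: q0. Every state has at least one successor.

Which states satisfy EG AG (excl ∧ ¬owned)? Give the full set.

none

States satisfying AG (excl ∧ ¬owned): ∅.
States satisfying EG AG (excl ∧ ¬owned): ∅.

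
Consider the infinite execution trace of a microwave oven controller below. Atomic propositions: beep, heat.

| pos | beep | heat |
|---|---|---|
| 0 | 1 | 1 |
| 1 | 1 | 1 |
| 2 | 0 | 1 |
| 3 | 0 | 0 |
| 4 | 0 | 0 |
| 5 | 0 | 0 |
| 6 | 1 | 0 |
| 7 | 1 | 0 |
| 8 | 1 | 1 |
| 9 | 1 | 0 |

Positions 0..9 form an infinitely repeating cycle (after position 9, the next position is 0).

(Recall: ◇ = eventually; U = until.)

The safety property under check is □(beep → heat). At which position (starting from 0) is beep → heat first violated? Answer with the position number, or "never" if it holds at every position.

6

Check beep → heat at each position in order: 0 ✓, 1 ✓, 2 ✓, 3 ✓, 4 ✓, 5 ✓.
At position 6 the labels are {beep}, so beep → heat is false there. This is the first violation.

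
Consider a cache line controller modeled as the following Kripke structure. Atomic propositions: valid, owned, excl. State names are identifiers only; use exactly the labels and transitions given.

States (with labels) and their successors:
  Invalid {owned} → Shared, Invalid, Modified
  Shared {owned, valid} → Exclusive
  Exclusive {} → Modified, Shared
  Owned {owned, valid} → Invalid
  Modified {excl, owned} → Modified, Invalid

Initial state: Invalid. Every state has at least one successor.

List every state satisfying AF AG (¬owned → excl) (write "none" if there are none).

none

States satisfying AG (¬owned → excl): ∅.
States satisfying AF AG (¬owned → excl): ∅.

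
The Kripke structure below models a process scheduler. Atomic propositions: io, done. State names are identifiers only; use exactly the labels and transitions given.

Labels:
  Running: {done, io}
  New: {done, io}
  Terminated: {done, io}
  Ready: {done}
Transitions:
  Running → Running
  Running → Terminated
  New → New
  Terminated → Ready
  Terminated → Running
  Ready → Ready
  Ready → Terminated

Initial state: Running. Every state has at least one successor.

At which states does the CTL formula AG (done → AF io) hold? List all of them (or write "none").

{New}

States satisfying done → AF io: {Running, New, Terminated}.
States satisfying AG (done → AF io): {New}.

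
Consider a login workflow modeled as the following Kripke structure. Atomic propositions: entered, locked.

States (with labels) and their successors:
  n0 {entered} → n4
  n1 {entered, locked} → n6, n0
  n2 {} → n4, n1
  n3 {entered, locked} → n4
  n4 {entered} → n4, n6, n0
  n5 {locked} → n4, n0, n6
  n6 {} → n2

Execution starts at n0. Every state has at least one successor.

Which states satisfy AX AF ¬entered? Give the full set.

States satisfying AF ¬entered: {n2, n5, n6}.
States satisfying AX AF ¬entered: {n6}.

{n6}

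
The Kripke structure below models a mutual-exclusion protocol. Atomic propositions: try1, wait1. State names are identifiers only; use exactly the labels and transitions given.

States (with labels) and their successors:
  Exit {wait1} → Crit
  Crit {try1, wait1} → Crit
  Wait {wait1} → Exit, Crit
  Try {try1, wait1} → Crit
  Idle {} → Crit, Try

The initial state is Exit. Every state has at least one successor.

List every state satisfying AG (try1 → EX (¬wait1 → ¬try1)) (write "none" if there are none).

States satisfying try1 → EX (¬wait1 → ¬try1): {Exit, Crit, Wait, Try, Idle}.
States satisfying AG (try1 → EX (¬wait1 → ¬try1)): {Exit, Crit, Wait, Try, Idle}.

{Exit, Crit, Wait, Try, Idle}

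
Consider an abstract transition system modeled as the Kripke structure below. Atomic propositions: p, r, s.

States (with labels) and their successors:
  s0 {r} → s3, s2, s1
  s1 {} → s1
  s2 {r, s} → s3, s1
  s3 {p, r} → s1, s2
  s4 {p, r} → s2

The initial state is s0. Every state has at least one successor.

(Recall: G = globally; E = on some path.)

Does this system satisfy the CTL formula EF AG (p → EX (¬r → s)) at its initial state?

Holds

States satisfying AG (p → EX (¬r → s)): {s0, s1, s2, s3, s4}.
States satisfying EF AG (p → EX (¬r → s)): {s0, s1, s2, s3, s4}.
Some path from s0 reaches a state where AG (p → EX (¬r → s)) holds.
s0 ∈ Sat(EF AG (p → EX (¬r → s))).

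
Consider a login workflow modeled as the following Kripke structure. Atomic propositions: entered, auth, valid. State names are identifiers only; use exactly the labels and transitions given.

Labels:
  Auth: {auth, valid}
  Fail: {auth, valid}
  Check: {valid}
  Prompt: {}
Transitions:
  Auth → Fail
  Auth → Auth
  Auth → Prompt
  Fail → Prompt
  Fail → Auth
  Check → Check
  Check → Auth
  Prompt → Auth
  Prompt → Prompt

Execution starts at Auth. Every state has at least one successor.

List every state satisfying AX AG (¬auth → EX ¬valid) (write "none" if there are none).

States satisfying AG (¬auth → EX ¬valid): {Auth, Fail, Prompt}.
States satisfying AX AG (¬auth → EX ¬valid): {Auth, Fail, Prompt}.

{Auth, Fail, Prompt}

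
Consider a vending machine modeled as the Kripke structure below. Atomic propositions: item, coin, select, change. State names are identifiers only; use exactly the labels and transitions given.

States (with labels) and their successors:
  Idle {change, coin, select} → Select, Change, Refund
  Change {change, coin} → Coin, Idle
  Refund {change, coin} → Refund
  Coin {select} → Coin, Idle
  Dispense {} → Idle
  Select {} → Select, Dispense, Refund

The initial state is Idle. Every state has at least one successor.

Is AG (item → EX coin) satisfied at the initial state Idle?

States satisfying item → EX coin: {Idle, Change, Refund, Coin, Dispense, Select}.
States satisfying AG (item → EX coin): {Idle, Change, Refund, Coin, Dispense, Select}.
Every state reachable from Idle satisfies item → EX coin.
Idle ∈ Sat(AG (item → EX coin)).

Satisfied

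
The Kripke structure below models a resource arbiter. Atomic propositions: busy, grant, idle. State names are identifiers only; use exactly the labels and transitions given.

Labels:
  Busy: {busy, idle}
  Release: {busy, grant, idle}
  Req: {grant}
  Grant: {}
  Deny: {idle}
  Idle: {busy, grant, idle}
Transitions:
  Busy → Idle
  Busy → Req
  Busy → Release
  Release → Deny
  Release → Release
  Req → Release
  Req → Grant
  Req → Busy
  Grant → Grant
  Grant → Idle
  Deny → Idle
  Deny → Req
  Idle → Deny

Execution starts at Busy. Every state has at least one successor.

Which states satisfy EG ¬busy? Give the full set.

States satisfying ¬busy: {Req, Grant, Deny}.
States satisfying EG ¬busy: {Req, Grant, Deny}.

{Req, Grant, Deny}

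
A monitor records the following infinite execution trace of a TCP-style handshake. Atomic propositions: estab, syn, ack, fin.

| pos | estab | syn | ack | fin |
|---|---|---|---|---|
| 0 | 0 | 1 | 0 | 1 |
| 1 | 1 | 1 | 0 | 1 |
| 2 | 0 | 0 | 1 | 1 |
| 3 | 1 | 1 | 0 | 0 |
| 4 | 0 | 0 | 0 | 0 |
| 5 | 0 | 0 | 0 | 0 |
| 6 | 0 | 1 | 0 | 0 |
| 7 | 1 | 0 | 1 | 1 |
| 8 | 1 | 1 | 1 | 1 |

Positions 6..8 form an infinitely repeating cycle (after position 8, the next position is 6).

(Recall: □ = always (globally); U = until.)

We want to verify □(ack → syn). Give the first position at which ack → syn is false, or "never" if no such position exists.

Check ack → syn at each position in order: 0 ✓, 1 ✓.
At position 2 the labels are {ack, fin}, so ack → syn is false there. This is the first violation.

2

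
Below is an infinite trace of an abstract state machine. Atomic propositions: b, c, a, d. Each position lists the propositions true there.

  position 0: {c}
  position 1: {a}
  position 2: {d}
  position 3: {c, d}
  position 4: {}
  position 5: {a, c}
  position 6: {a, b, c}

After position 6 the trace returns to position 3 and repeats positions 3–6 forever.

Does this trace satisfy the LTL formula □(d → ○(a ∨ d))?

Does not hold

d → ○(a ∨ d) must hold at every position from 0 onward. It fails at position 3, so □(d → ○(a ∨ d)) is false.
Positions where d holds: 2, 3.
Check ○(a ∨ d) at each: 2→ok, 3→fails.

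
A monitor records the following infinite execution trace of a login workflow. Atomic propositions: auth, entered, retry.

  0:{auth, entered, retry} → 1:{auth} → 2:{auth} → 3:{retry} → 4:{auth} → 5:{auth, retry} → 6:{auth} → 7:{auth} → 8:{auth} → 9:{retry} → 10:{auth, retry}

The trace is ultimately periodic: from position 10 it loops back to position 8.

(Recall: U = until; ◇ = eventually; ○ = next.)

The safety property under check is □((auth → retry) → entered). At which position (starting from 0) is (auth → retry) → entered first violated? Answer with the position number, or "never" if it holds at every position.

3

Check (auth → retry) → entered at each position in order: 0 ✓, 1 ✓, 2 ✓.
At position 3 the labels are {retry}, so (auth → retry) → entered is false there. This is the first violation.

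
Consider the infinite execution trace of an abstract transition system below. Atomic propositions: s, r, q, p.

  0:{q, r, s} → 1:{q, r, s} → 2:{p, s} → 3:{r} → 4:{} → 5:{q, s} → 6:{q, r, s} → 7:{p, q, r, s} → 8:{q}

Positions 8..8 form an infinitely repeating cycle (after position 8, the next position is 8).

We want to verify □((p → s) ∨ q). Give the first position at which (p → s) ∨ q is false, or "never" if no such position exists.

never

(p → s) ∨ q holds at every position 0..8, and those are all the positions the trace ever visits, so the invariant □((p → s) ∨ q) is never violated.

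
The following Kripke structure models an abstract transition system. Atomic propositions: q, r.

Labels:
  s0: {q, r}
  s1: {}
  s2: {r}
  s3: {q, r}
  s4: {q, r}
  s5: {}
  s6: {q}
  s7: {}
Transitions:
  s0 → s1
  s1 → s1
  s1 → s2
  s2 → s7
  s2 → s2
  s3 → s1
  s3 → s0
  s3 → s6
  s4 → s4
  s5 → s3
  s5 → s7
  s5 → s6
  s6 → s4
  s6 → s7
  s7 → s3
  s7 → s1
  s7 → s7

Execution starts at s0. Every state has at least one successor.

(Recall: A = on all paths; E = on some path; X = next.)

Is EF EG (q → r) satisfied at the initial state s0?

Satisfied

States satisfying EG (q → r): {s0, s1, s2, s3, s4, s5, s7}.
States satisfying EF EG (q → r): {s0, s1, s2, s3, s4, s5, s6, s7}.
Some path from s0 reaches a state where EG (q → r) holds.
s0 ∈ Sat(EF EG (q → r)).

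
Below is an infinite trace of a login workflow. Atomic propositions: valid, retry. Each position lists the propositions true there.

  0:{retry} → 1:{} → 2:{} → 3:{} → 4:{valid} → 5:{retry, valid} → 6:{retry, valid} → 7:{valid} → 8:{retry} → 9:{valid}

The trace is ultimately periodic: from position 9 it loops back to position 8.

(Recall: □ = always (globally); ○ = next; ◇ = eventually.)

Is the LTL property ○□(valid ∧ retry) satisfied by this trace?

Does not hold

The position after 0 is 1; □(valid ∧ retry) is false there.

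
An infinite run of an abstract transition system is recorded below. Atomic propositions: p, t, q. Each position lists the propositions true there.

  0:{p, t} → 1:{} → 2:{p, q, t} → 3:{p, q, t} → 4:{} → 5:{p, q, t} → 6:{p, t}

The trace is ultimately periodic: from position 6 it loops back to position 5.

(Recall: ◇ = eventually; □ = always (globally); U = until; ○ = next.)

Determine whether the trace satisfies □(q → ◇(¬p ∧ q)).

q → ◇(¬p ∧ q) must hold at every position from 0 onward. It fails at position 2, so □(q → ◇(¬p ∧ q)) is false.
Positions where q holds: 2, 3, 5.
Check ◇(¬p ∧ q) at each: 2→fails, 3→fails, 5→fails.

No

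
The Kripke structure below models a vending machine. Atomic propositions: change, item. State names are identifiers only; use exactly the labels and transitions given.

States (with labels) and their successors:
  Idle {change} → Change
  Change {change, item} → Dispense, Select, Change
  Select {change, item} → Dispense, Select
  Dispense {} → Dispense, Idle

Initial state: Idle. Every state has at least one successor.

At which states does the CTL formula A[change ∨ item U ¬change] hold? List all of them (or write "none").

States satisfying change ∨ item: {Idle, Change, Select}.
States satisfying ¬change: {Dispense}.
States satisfying A[change ∨ item U ¬change]: {Dispense}.

{Dispense}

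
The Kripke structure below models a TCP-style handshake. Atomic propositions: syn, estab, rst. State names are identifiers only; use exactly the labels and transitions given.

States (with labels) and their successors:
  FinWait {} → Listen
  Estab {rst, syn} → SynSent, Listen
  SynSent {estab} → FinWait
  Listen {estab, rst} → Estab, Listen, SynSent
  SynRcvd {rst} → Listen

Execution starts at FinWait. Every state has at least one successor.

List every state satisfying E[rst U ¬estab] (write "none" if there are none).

States satisfying rst: {Estab, Listen, SynRcvd}.
States satisfying ¬estab: {FinWait, Estab, SynRcvd}.
States satisfying E[rst U ¬estab]: {FinWait, Estab, Listen, SynRcvd}.

{FinWait, Estab, Listen, SynRcvd}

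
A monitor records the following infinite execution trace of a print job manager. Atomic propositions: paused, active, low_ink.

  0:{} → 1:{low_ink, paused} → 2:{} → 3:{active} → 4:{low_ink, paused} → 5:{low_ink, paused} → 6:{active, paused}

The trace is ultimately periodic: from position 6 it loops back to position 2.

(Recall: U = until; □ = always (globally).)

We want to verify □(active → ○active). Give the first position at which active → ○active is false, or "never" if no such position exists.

3

Check active → ○active at each position in order: 0 ✓, 1 ✓, 2 ✓.
At position 3 the labels are {active} and the next position 4 has {low_ink, paused}, so active → ○active is false there. This is the first violation.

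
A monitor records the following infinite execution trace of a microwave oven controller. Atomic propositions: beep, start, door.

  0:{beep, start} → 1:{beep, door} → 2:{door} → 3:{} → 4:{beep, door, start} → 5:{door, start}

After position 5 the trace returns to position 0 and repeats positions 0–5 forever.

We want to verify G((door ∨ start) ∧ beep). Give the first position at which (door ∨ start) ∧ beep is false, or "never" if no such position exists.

Check (door ∨ start) ∧ beep at each position in order: 0 ✓, 1 ✓.
At position 2 the labels are {door}, so (door ∨ start) ∧ beep is false there. This is the first violation.

2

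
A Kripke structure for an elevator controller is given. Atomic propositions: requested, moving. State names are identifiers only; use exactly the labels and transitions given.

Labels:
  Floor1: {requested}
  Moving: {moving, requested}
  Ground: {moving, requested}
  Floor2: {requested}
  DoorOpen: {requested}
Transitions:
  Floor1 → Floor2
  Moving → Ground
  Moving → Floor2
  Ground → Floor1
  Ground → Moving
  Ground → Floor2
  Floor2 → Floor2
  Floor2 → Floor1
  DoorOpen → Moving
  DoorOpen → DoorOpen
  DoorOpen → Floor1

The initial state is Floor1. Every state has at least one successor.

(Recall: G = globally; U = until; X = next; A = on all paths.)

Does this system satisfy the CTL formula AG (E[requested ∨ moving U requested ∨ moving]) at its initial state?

States satisfying E[requested ∨ moving U requested ∨ moving]: {Floor1, Moving, Ground, Floor2, DoorOpen}.
States satisfying AG (E[requested ∨ moving U requested ∨ moving]): {Floor1, Moving, Ground, Floor2, DoorOpen}.
Every state reachable from Floor1 satisfies E[requested ∨ moving U requested ∨ moving].
Floor1 ∈ Sat(AG (E[requested ∨ moving U requested ∨ moving])).

Holds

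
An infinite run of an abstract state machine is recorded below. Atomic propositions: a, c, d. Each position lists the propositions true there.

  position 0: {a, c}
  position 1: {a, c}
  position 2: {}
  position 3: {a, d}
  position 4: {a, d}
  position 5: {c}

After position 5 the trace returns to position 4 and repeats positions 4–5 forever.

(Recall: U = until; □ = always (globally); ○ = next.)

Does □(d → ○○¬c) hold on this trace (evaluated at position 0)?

No

d → ○○¬c must hold at every position from 0 onward. It fails at position 3, so □(d → ○○¬c) is false.
Positions where d holds: 3, 4.
Check ○○¬c at each: 3→fails, 4→ok.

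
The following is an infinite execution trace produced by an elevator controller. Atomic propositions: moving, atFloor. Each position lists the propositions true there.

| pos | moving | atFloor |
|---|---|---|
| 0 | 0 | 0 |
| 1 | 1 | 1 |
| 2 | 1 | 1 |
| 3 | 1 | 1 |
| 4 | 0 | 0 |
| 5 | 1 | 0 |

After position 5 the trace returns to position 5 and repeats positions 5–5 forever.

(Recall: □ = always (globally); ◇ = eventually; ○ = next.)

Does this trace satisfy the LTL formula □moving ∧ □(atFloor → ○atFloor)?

Violated

moving must hold at every position from 0 onward. It fails at position 0, so □moving is false.
atFloor → ○atFloor must hold at every position from 0 onward. It fails at position 3, so □(atFloor → ○atFloor) is false.
Positions where atFloor holds: 1, 2, 3.
Check ○atFloor at each: 1→ok, 2→ok, 3→fails.
At position 0: □moving is false; □(atFloor → ○atFloor) is false; so □moving ∧ □(atFloor → ○atFloor) is false.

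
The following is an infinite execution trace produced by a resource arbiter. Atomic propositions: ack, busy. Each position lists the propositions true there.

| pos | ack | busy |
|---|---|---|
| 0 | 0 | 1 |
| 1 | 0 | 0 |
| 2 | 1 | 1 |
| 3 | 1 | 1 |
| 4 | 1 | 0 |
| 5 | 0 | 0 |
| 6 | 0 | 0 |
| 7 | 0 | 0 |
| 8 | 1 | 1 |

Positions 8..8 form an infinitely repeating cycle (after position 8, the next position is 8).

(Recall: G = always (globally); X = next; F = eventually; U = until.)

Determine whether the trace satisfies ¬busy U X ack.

Violated

Walking from position 0: at position 0, X ack has not yet held and ¬busy fails, so ¬busy U X ack is false.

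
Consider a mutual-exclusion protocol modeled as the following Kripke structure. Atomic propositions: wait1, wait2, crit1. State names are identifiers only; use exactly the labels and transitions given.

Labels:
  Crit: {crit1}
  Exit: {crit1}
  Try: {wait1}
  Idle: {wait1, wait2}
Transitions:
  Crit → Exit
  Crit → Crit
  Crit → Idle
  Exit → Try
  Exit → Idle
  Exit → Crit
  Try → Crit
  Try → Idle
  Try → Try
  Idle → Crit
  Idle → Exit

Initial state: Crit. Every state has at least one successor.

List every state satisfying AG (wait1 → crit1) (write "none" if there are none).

States satisfying wait1 → crit1: {Crit, Exit}.
States satisfying AG (wait1 → crit1): ∅.

none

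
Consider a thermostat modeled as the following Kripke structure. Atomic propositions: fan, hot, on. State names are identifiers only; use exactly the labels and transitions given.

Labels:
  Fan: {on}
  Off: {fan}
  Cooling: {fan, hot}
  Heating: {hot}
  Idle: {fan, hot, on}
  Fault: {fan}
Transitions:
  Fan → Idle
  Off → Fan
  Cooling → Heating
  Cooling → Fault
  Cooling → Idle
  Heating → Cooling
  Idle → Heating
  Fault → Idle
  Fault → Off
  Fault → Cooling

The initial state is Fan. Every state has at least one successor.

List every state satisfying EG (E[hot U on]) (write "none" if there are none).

{Fan, Cooling, Heating, Idle}

States satisfying E[hot U on]: {Fan, Cooling, Heating, Idle}.
States satisfying EG (E[hot U on]): {Fan, Cooling, Heating, Idle}.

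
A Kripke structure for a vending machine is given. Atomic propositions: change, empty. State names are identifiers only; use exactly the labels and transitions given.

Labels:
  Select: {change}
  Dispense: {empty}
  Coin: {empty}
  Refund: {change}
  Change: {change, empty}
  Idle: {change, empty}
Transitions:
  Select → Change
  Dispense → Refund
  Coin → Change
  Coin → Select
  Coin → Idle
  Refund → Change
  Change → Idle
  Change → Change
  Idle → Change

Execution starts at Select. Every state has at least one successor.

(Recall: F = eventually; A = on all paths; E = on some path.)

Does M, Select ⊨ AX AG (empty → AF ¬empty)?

Violated

States satisfying AG (empty → AF ¬empty): ∅.
States satisfying AX AG (empty → AF ¬empty): ∅.
Select ∉ Sat(AX AG (empty → AF ¬empty)).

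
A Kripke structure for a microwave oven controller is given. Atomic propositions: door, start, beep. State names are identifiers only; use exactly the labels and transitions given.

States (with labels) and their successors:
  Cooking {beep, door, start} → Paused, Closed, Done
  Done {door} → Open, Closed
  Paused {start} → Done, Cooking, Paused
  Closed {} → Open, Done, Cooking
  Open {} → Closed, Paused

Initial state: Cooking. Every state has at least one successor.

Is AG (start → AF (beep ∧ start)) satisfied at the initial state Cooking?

States satisfying start → AF (beep ∧ start): {Cooking, Done, Closed, Open}.
States satisfying AG (start → AF (beep ∧ start)): ∅.
Paused is reachable from Cooking and violates start → AF (beep ∧ start), so AG fails at Cooking.
Cooking ∉ Sat(AG (start → AF (beep ∧ start))).

No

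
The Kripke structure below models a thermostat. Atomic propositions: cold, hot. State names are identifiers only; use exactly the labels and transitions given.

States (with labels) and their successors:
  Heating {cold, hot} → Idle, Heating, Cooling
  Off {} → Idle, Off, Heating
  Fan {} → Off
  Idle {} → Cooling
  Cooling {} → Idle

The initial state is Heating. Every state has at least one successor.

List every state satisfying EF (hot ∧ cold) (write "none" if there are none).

{Heating, Off, Fan}

States satisfying hot ∧ cold: {Heating}.
States satisfying EF (hot ∧ cold): {Heating, Off, Fan}.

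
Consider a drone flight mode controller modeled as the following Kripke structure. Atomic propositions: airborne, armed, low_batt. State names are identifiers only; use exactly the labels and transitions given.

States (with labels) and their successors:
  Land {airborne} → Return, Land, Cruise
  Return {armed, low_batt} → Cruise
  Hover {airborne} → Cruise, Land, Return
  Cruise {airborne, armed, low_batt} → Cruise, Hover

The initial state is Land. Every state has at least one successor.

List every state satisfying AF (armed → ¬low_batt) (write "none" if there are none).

{Land, Hover}

States satisfying armed → ¬low_batt: {Land, Hover}.
States satisfying AF (armed → ¬low_batt): {Land, Hover}.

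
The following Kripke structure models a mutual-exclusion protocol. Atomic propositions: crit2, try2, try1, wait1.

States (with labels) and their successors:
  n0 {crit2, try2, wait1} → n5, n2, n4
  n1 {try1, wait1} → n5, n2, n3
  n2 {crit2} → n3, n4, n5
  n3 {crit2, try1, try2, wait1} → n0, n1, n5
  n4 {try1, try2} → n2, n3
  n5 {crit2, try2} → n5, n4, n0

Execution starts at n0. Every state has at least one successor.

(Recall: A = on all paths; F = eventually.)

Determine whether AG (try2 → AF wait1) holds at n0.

No

States satisfying try2 → AF wait1: {n0, n1, n2, n3}.
States satisfying AG (try2 → AF wait1): ∅.
n4 is reachable from n0 and violates try2 → AF wait1, so AG fails at n0.
n0 ∉ Sat(AG (try2 → AF wait1)).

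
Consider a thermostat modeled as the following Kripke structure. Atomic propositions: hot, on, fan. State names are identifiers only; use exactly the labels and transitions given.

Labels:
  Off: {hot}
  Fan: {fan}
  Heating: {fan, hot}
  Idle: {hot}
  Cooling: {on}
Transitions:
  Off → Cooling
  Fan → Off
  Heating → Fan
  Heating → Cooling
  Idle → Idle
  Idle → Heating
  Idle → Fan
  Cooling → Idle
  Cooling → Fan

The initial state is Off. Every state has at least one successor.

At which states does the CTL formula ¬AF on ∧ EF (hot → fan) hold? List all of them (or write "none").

{Idle}

States satisfying on: {Cooling}.
States satisfying AF on: {Off, Fan, Heating, Cooling}.
States satisfying ¬AF on: {Idle}.
States satisfying hot → fan: {Fan, Heating, Cooling}.
States satisfying EF (hot → fan): {Off, Fan, Heating, Idle, Cooling}.
States satisfying ¬AF on ∧ EF (hot → fan): {Idle}.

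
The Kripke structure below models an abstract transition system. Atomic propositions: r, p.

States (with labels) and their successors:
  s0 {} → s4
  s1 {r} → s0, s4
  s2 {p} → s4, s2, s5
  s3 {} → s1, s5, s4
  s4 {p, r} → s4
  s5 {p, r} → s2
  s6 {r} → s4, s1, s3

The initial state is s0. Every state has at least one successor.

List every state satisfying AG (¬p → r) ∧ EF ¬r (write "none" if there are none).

{s2, s5}

States satisfying ¬p → r: {s1, s2, s4, s5, s6}.
States satisfying AG (¬p → r): {s2, s4, s5}.
States satisfying ¬r: {s0, s2, s3}.
States satisfying EF ¬r: {s0, s1, s2, s3, s5, s6}.
States satisfying AG (¬p → r) ∧ EF ¬r: {s2, s5}.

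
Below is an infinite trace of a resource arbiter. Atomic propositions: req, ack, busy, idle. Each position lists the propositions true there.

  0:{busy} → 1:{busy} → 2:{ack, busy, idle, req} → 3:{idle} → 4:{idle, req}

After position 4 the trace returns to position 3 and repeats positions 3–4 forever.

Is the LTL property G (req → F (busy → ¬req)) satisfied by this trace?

req → F (busy → ¬req) holds at every position 0..4, and those are all positions ever visited, so G (req → F (busy → ¬req)) holds.
Positions where req holds: 2, 4.
Check F (busy → ¬req) at each: 2→ok, 4→ok.

Yes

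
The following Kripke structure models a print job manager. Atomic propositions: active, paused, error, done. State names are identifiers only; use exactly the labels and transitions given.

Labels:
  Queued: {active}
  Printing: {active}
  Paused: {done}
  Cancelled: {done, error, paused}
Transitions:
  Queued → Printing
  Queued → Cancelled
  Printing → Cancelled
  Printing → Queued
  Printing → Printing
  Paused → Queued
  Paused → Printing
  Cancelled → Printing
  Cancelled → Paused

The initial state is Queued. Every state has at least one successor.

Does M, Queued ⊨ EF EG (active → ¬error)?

States satisfying EG (active → ¬error): {Queued, Printing, Paused, Cancelled}.
States satisfying EF EG (active → ¬error): {Queued, Printing, Paused, Cancelled}.
Some path from Queued reaches a state where EG (active → ¬error) holds.
Queued ∈ Sat(EF EG (active → ¬error)).

Satisfied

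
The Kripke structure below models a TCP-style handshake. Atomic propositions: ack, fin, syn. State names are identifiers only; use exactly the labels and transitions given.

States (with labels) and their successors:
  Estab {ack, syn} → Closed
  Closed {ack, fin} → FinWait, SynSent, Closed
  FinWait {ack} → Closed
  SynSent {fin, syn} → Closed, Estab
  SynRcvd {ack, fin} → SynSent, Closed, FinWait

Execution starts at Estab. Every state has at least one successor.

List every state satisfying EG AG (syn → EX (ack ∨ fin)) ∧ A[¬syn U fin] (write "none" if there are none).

{Closed, FinWait, SynSent, SynRcvd}

States satisfying AG (syn → EX (ack ∨ fin)): {Estab, Closed, FinWait, SynSent, SynRcvd}.
States satisfying EG AG (syn → EX (ack ∨ fin)): {Estab, Closed, FinWait, SynSent, SynRcvd}.
States satisfying ¬syn: {Closed, FinWait, SynRcvd}.
States satisfying fin: {Closed, SynSent, SynRcvd}.
States satisfying A[¬syn U fin]: {Closed, FinWait, SynSent, SynRcvd}.
States satisfying EG AG (syn → EX (ack ∨ fin)) ∧ A[¬syn U fin]: {Closed, FinWait, SynSent, SynRcvd}.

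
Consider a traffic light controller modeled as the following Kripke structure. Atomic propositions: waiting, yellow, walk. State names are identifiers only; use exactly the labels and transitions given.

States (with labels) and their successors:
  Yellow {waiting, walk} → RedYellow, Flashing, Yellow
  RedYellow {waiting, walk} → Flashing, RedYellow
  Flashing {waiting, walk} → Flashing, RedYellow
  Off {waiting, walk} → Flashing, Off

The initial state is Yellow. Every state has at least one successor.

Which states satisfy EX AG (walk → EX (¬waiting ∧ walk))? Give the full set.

States satisfying AG (walk → EX (¬waiting ∧ walk)): ∅.
States satisfying EX AG (walk → EX (¬waiting ∧ walk)): ∅.

none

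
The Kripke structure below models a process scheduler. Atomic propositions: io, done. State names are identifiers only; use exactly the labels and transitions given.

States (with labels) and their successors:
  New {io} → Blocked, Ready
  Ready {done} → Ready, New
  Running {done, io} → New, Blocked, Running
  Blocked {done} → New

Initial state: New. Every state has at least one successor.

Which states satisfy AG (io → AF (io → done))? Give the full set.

States satisfying io → AF (io → done): {New, Ready, Running, Blocked}.
States satisfying AG (io → AF (io → done)): {New, Ready, Running, Blocked}.

{New, Ready, Running, Blocked}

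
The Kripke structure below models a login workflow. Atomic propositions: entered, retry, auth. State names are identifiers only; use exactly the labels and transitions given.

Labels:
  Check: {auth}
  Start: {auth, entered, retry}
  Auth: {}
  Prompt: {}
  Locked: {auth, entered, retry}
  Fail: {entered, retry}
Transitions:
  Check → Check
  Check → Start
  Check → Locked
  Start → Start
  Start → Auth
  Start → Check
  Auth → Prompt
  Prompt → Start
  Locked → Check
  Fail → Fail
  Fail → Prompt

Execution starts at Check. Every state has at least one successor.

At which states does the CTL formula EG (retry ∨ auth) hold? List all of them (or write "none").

States satisfying retry ∨ auth: {Check, Start, Locked, Fail}.
States satisfying EG (retry ∨ auth): {Check, Start, Locked, Fail}.

{Check, Start, Locked, Fail}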